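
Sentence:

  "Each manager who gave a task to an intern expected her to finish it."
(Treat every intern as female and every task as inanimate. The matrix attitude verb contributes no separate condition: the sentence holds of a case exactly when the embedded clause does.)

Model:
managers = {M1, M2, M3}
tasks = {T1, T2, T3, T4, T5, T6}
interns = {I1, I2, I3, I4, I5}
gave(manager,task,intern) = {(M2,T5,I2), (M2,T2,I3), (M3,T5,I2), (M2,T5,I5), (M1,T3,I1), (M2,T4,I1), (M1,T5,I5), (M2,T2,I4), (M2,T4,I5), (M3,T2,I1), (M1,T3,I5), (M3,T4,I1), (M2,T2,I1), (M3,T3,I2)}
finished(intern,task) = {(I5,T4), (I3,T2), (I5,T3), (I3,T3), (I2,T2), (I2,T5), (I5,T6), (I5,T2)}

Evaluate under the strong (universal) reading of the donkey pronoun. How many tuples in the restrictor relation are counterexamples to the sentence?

"her" takes "an intern" as antecedent and "it" takes "a task"; both are donkey pronouns co-varying with the restrictor.
Strong reading: for every (m,t,i) with gave(m,t,i), finished(i,t).
Restrictor triples: (M1,T3,I1)→finished(I1,T3) ✗  (M1,T3,I5)→finished(I5,T3) ✓  (M1,T5,I5)→finished(I5,T5) ✗  (M2,T2,I1)→finished(I1,T2) ✗  (M2,T2,I3)→finished(I3,T2) ✓  (M2,T2,I4)→finished(I4,T2) ✗  (M2,T4,I1)→finished(I1,T4) ✗  (M2,T4,I5)→finished(I5,T4) ✓  (M2,T5,I2)→finished(I2,T5) ✓  (M2,T5,I5)→finished(I5,T5) ✗  (M3,T2,I1)→finished(I1,T2) ✗  (M3,T3,I2)→finished(I2,T3) ✗  (M3,T4,I1)→finished(I1,T4) ✗  (M3,T5,I2)→finished(I2,T5) ✓
Counterexamples (restrictor triples failing the scope): 9.

9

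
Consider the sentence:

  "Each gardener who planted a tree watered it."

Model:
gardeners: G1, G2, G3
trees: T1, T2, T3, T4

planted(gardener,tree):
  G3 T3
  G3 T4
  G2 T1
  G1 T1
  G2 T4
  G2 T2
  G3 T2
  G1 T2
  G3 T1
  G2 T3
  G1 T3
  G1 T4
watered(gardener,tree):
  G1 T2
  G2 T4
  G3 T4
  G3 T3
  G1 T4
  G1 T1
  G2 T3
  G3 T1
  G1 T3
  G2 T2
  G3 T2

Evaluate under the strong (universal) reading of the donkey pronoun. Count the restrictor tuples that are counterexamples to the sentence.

"it" takes "a tree" as antecedent — a donkey pronoun bound across the clause boundary.
Strong reading: for every (g,t) with planted(g,t), watered(g,t).
Restrictor pairs: (G1,T1) ✓  (G1,T2) ✓  (G1,T3) ✓  (G1,T4) ✓  (G2,T1) ✗  (G2,T2) ✓  (G2,T3) ✓  (G2,T4) ✓  (G3,T1) ✓  (G3,T2) ✓  (G3,T3) ✓  (G3,T4) ✓
Counterexamples (restrictor pairs failing the scope): 1.

1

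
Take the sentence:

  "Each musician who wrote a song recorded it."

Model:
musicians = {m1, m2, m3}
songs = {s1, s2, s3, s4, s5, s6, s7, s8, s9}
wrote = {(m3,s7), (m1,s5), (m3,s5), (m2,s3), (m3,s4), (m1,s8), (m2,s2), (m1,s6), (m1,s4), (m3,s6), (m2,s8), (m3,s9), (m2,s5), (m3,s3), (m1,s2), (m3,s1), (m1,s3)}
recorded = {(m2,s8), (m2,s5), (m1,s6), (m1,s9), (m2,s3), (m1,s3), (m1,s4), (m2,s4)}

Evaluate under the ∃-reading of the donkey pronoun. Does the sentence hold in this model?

"it" takes "a song" as antecedent — a donkey pronoun bound across the clause boundary.
Weak reading: every musician m with some wrote-song has at least one wrote-song s such that recorded(m,s).
Per musician: m1:✓  m2:✓  m3:✗
m3 has no witness among its wrote-songs.

False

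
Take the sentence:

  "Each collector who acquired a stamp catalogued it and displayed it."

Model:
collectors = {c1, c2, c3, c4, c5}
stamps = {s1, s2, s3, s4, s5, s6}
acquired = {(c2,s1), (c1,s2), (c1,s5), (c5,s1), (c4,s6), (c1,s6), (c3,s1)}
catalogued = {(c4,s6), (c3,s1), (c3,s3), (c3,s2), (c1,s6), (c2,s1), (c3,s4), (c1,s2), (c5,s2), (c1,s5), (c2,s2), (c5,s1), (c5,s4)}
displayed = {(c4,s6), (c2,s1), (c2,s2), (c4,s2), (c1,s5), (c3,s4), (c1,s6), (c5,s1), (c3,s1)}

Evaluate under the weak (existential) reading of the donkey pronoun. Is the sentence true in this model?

"it" takes "a stamp" as antecedent — a donkey pronoun bound across the clause boundary.
Weak reading: every collector c with some acquired-stamp has at least one acquired-stamp s such that catalogued(c,s) ∧ displayed(c,s).
Per collector: c1:✓  c2:✓  c3:✓  c4:✓  c5:✓
Every collector in the restrictor has a witness.

True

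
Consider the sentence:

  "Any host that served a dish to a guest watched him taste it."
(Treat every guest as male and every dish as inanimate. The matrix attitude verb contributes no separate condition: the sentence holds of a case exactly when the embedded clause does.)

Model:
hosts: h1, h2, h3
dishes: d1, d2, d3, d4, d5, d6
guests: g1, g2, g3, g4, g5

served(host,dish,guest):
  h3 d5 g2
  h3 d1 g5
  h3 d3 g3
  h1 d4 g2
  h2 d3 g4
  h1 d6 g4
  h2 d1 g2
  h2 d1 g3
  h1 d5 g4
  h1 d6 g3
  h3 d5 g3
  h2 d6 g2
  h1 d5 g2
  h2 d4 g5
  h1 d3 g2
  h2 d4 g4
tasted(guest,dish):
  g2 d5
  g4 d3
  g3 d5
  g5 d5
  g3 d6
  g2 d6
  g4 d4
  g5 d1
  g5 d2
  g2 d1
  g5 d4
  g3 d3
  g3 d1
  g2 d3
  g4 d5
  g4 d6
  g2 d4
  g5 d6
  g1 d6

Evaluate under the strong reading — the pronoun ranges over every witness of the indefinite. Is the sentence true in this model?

"him" takes "a guest" as antecedent and "it" takes "a dish"; both are donkey pronouns co-varying with the restrictor.
Strong reading: for every (h,d,g) with served(h,d,g), tasted(g,d).
Restrictor triples: (h1,d3,g2)→tasted(g2,d3) ✓  (h1,d4,g2)→tasted(g2,d4) ✓  (h1,d5,g2)→tasted(g2,d5) ✓  (h1,d5,g4)→tasted(g4,d5) ✓  (h1,d6,g3)→tasted(g3,d6) ✓  (h1,d6,g4)→tasted(g4,d6) ✓  (h2,d1,g2)→tasted(g2,d1) ✓  (h2,d1,g3)→tasted(g3,d1) ✓  (h2,d3,g4)→tasted(g4,d3) ✓  (h2,d4,g4)→tasted(g4,d4) ✓  (h2,d4,g5)→tasted(g5,d4) ✓  (h2,d6,g2)→tasted(g2,d6) ✓  (h3,d1,g5)→tasted(g5,d1) ✓  (h3,d3,g3)→tasted(g3,d3) ✓  (h3,d5,g2)→tasted(g2,d5) ✓  (h3,d5,g3)→tasted(g3,d5) ✓
Every restrictor triple satisfies the scope.

True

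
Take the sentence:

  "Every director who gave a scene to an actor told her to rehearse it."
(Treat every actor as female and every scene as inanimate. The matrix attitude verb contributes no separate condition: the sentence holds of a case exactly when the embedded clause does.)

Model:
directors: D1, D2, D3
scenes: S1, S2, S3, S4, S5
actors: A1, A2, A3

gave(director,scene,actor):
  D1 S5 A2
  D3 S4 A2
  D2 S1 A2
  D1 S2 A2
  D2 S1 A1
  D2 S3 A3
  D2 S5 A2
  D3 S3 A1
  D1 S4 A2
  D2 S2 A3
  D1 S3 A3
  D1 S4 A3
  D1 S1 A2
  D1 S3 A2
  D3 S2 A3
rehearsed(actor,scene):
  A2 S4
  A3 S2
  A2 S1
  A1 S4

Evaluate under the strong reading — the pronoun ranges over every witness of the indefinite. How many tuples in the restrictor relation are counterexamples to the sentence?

9

"her" takes "an actor" as antecedent and "it" takes "a scene"; both are donkey pronouns co-varying with the restrictor.
Strong reading: for every (d,s,a) with gave(d,s,a), rehearsed(a,s).
Restrictor triples: (D1,S1,A2)→rehearsed(A2,S1) ✓  (D1,S2,A2)→rehearsed(A2,S2) ✗  (D1,S3,A2)→rehearsed(A2,S3) ✗  (D1,S3,A3)→rehearsed(A3,S3) ✗  (D1,S4,A2)→rehearsed(A2,S4) ✓  (D1,S4,A3)→rehearsed(A3,S4) ✗  (D1,S5,A2)→rehearsed(A2,S5) ✗  (D2,S1,A1)→rehearsed(A1,S1) ✗  (D2,S1,A2)→rehearsed(A2,S1) ✓  (D2,S2,A3)→rehearsed(A3,S2) ✓  (D2,S3,A3)→rehearsed(A3,S3) ✗  (D2,S5,A2)→rehearsed(A2,S5) ✗  (D3,S2,A3)→rehearsed(A3,S2) ✓  (D3,S3,A1)→rehearsed(A1,S3) ✗  (D3,S4,A2)→rehearsed(A2,S4) ✓
Counterexamples (restrictor triples failing the scope): 9.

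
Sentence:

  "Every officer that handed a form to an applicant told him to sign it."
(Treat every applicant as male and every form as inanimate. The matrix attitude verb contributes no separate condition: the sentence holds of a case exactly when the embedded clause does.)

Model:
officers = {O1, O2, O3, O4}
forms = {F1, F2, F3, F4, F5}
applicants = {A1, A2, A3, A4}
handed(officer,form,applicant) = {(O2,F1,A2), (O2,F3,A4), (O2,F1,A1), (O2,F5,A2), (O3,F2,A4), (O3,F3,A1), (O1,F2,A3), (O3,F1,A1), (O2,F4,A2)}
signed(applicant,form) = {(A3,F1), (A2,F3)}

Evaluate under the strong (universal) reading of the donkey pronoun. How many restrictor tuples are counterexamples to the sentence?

9

"him" takes "an applicant" as antecedent and "it" takes "a form"; both are donkey pronouns co-varying with the restrictor.
Strong reading: for every (o,f,a) with handed(o,f,a), signed(a,f).
Restrictor triples: (O1,F2,A3)→signed(A3,F2) ✗  (O2,F1,A1)→signed(A1,F1) ✗  (O2,F1,A2)→signed(A2,F1) ✗  (O2,F3,A4)→signed(A4,F3) ✗  (O2,F4,A2)→signed(A2,F4) ✗  (O2,F5,A2)→signed(A2,F5) ✗  (O3,F1,A1)→signed(A1,F1) ✗  (O3,F2,A4)→signed(A4,F2) ✗  (O3,F3,A1)→signed(A1,F3) ✗
Counterexamples (restrictor triples failing the scope): 9.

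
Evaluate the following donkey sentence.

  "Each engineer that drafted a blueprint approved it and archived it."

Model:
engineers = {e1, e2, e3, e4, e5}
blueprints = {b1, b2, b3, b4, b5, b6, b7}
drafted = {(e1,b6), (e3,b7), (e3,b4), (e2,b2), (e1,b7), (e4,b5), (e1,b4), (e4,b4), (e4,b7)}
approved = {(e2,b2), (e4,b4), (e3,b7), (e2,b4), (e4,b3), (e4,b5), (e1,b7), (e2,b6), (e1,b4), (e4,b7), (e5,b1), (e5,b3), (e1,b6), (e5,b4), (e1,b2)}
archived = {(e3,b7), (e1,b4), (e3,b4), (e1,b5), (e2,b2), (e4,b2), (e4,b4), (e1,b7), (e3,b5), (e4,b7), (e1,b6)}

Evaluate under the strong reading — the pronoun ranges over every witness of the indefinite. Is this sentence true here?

"it" takes "a blueprint" as antecedent — a donkey pronoun bound across the clause boundary.
Strong reading: for every (e,b) with drafted(e,b), approved(e,b) ∧ archived(e,b).
Restrictor pairs: (e1,b4) ✓  (e1,b6) ✓  (e1,b7) ✓  (e2,b2) ✓  (e3,b4) ✗  (e3,b7) ✓  (e4,b4) ✓  (e4,b5) ✗  (e4,b7) ✓
Counterexample: (e3,b4) is in drafted but fails the scope.

False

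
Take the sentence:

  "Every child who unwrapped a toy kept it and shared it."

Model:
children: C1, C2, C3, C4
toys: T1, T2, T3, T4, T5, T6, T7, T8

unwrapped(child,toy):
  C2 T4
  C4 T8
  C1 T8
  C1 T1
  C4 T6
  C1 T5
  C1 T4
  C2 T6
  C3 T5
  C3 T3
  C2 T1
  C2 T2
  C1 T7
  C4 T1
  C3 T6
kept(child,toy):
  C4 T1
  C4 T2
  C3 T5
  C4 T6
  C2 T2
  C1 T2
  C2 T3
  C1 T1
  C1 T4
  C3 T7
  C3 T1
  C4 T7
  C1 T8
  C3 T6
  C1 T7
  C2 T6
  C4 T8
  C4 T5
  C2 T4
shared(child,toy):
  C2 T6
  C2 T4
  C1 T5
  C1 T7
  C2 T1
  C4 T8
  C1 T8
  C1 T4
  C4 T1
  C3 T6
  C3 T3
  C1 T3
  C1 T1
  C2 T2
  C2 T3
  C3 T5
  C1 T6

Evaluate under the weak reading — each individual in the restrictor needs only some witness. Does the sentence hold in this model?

True

"it" takes "a toy" as antecedent — a donkey pronoun bound across the clause boundary.
Weak reading: every child c with some unwrapped-toy has at least one unwrapped-toy t such that kept(c,t) ∧ shared(c,t).
Per child: C1:✓  C2:✓  C3:✓  C4:✓
Every child in the restrictor has a witness.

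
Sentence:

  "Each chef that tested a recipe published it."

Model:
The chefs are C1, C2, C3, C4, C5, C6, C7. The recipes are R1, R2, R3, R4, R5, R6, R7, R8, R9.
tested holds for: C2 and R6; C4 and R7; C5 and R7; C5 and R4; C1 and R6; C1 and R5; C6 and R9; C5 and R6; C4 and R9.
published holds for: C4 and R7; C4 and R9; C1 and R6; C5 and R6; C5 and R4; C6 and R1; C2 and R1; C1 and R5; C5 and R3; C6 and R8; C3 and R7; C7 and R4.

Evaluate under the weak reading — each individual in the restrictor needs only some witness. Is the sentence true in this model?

False

"it" takes "a recipe" as antecedent — a donkey pronoun bound across the clause boundary.
Weak reading: every chef c with some tested-recipe has at least one tested-recipe r such that published(c,r).
Per chef: C1:✓  C2:✗  C4:✓  C5:✓  C6:✗
C2 has no witness among its tested-recipes.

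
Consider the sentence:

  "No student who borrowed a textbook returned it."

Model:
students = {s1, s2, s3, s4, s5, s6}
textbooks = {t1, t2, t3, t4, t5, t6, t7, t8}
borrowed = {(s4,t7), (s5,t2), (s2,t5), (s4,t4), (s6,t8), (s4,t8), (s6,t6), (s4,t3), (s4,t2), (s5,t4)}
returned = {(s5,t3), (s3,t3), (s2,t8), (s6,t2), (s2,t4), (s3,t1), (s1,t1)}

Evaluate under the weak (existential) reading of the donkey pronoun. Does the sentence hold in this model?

True

"it" takes "a textbook" as antecedent — a donkey pronoun bound across the clause boundary.
Truth condition: for no (s,t) with borrowed(s,t) does returned(s,t) hold.
Restrictor pairs — does the scope hold? (s2,t5):fails  (s4,t2):fails  (s4,t3):fails  (s4,t4):fails  (s4,t7):fails  (s4,t8):fails  (s5,t2):fails  (s5,t4):fails  (s6,t6):fails  (s6,t8):fails
Scope holds for no restrictor pair, so the sentence is true.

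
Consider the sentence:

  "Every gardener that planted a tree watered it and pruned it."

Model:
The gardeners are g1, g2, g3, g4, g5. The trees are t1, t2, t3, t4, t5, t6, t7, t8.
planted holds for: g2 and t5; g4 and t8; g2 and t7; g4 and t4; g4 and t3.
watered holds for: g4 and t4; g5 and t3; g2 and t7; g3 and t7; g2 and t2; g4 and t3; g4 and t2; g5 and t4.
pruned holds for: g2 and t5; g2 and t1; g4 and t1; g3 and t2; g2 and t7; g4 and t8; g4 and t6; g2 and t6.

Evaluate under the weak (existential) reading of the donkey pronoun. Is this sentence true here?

"it" takes "a tree" as antecedent — a donkey pronoun bound across the clause boundary.
Weak reading: every gardener g with some planted-tree has at least one planted-tree t such that watered(g,t) ∧ pruned(g,t).
Per gardener: g2:✓  g4:✗
g4 has no witness among its planted-trees.

False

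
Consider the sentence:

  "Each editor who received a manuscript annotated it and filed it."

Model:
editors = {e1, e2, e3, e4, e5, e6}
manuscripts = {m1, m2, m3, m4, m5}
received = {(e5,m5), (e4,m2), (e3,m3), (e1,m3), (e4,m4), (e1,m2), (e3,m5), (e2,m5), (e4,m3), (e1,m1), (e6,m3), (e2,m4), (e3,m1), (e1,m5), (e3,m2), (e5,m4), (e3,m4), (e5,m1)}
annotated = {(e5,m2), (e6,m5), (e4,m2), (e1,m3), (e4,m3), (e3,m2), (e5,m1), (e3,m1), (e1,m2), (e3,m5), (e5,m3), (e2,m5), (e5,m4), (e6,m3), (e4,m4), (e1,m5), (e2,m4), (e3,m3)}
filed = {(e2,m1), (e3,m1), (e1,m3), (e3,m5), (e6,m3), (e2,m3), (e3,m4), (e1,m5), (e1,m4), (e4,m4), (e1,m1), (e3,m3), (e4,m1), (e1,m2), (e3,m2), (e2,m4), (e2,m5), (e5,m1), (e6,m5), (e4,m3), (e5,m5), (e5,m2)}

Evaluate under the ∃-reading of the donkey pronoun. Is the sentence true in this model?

"it" takes "a manuscript" as antecedent — a donkey pronoun bound across the clause boundary.
Weak reading: every editor e with some received-manuscript has at least one received-manuscript m such that annotated(e,m) ∧ filed(e,m).
Per editor: e1:✓  e2:✓  e3:✓  e4:✓  e5:✓  e6:✓
Every editor in the restrictor has a witness.

True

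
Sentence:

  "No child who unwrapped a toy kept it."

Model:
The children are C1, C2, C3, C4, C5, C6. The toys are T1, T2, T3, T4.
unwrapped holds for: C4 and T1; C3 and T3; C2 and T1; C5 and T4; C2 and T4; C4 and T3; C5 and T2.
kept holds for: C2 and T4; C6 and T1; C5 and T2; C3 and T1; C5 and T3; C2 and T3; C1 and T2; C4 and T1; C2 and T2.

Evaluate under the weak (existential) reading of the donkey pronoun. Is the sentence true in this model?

"it" takes "a toy" as antecedent — a donkey pronoun bound across the clause boundary.
Truth condition: for no (c,t) with unwrapped(c,t) does kept(c,t) hold.
Restrictor pairs — does the scope hold? (C2,T1):fails  (C2,T4):holds  (C3,T3):fails  (C4,T1):holds  (C4,T3):fails  (C5,T2):holds  (C5,T4):fails
Scope holds for 3 pair(s), so the sentence is false.

False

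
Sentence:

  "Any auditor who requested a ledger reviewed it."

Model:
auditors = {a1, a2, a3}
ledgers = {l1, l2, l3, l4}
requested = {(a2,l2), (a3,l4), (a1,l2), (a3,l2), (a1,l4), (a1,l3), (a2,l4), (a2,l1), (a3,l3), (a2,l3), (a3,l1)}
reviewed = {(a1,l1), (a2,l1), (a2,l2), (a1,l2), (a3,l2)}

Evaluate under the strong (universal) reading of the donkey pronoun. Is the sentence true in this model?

"it" takes "a ledger" as antecedent — a donkey pronoun bound across the clause boundary.
Strong reading: for every (a,l) with requested(a,l), reviewed(a,l).
Restrictor pairs: (a1,l2) ✓  (a1,l3) ✗  (a1,l4) ✗  (a2,l1) ✓  (a2,l2) ✓  (a2,l3) ✗  (a2,l4) ✗  (a3,l1) ✗  (a3,l2) ✓  (a3,l3) ✗  (a3,l4) ✗
Counterexample: (a1,l3) is in requested but fails the scope.

False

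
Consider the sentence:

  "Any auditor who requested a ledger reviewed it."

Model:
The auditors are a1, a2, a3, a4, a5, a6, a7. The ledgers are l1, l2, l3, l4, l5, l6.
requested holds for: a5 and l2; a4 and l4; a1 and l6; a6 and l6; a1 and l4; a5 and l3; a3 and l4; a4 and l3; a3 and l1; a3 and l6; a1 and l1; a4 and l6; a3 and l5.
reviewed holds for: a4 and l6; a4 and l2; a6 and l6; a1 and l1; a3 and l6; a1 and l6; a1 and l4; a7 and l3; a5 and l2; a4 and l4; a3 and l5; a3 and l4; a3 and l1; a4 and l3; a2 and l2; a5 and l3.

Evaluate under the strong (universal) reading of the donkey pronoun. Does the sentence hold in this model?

"it" takes "a ledger" as antecedent — a donkey pronoun bound across the clause boundary.
Strong reading: for every (a,l) with requested(a,l), reviewed(a,l).
Restrictor pairs: (a1,l1) ✓  (a1,l4) ✓  (a1,l6) ✓  (a3,l1) ✓  (a3,l4) ✓  (a3,l5) ✓  (a3,l6) ✓  (a4,l3) ✓  (a4,l4) ✓  (a4,l6) ✓  (a5,l2) ✓  (a5,l3) ✓  (a6,l6) ✓
Every restrictor pair satisfies the scope.

True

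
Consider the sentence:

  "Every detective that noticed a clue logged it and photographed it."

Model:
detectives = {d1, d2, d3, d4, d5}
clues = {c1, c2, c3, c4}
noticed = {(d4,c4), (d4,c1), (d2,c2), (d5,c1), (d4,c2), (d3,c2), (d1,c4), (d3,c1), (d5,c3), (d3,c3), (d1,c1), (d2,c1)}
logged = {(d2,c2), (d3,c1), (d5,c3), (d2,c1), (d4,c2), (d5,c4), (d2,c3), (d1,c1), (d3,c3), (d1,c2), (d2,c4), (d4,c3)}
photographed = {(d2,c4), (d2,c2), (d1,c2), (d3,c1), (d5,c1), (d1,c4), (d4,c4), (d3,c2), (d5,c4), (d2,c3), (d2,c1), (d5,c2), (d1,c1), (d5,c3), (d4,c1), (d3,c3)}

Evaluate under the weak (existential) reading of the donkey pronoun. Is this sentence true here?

False

"it" takes "a clue" as antecedent — a donkey pronoun bound across the clause boundary.
Weak reading: every detective d with some noticed-clue has at least one noticed-clue c such that logged(d,c) ∧ photographed(d,c).
Per detective: d1:✓  d2:✓  d3:✓  d4:✗  d5:✓
d4 has no witness among its noticed-clues.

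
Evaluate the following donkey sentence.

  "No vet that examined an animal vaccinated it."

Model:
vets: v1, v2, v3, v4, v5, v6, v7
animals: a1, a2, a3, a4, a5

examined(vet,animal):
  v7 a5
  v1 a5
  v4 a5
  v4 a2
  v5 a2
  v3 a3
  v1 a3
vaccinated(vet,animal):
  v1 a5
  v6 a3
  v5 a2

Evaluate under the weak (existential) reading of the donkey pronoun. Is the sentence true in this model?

False

"it" takes "an animal" as antecedent — a donkey pronoun bound across the clause boundary.
Truth condition: for no (v,a) with examined(v,a) does vaccinated(v,a) hold.
Restrictor pairs — does the scope hold? (v1,a3):fails  (v1,a5):holds  (v3,a3):fails  (v4,a2):fails  (v4,a5):fails  (v5,a2):holds  (v7,a5):fails
Scope holds for 2 pair(s), so the sentence is false.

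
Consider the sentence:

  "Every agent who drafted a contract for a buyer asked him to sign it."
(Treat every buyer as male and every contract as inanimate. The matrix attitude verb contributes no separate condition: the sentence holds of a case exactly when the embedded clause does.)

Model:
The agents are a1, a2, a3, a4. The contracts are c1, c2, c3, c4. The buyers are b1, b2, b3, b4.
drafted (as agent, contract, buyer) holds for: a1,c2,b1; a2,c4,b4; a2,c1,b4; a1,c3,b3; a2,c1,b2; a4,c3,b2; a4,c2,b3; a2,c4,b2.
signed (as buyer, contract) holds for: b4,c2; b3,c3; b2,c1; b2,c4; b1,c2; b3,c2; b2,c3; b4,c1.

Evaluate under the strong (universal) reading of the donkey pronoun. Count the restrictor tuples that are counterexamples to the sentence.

1

"him" takes "a buyer" as antecedent and "it" takes "a contract"; both are donkey pronouns co-varying with the restrictor.
Strong reading: for every (a,c,b) with drafted(a,c,b), signed(b,c).
Restrictor triples: (a1,c2,b1)→signed(b1,c2) ✓  (a1,c3,b3)→signed(b3,c3) ✓  (a2,c1,b2)→signed(b2,c1) ✓  (a2,c1,b4)→signed(b4,c1) ✓  (a2,c4,b2)→signed(b2,c4) ✓  (a2,c4,b4)→signed(b4,c4) ✗  (a4,c2,b3)→signed(b3,c2) ✓  (a4,c3,b2)→signed(b2,c3) ✓
Counterexamples (restrictor triples failing the scope): 1.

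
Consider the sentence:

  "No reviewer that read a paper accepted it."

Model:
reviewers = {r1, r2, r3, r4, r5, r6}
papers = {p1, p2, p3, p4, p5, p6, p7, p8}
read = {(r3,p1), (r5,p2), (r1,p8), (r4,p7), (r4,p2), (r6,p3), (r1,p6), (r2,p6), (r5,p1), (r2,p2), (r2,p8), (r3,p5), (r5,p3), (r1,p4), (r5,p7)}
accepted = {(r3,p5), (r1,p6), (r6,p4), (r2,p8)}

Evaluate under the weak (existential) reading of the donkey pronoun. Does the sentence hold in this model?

False

"it" takes "a paper" as antecedent — a donkey pronoun bound across the clause boundary.
Truth condition: for no (r,p) with read(r,p) does accepted(r,p) hold.
Restrictor pairs — does the scope hold? (r1,p4):fails  (r1,p6):holds  (r1,p8):fails  (r2,p2):fails  (r2,p6):fails  (r2,p8):holds  (r3,p1):fails  (r3,p5):holds  (r4,p2):fails  (r4,p7):fails  (r5,p1):fails  (r5,p2):fails  (r5,p3):fails  (r5,p7):fails  (r6,p3):fails
Scope holds for 3 pair(s), so the sentence is false.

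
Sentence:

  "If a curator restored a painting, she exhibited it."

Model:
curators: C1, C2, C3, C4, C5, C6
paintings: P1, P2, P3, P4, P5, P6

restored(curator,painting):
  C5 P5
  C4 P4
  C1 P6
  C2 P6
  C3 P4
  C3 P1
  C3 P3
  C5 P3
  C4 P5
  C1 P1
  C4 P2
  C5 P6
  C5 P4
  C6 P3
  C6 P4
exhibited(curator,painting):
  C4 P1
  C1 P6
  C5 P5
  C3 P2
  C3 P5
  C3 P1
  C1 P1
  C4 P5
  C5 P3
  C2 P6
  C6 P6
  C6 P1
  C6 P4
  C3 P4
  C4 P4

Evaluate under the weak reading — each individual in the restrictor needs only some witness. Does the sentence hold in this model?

"it" takes "a painting" as antecedent — a donkey pronoun bound across the clause boundary.
Weak reading: every curator c with some restored-painting has at least one restored-painting p such that exhibited(c,p).
Per curator: C1:✓  C2:✓  C3:✓  C4:✓  C5:✓  C6:✓
Every curator in the restrictor has a witness.

True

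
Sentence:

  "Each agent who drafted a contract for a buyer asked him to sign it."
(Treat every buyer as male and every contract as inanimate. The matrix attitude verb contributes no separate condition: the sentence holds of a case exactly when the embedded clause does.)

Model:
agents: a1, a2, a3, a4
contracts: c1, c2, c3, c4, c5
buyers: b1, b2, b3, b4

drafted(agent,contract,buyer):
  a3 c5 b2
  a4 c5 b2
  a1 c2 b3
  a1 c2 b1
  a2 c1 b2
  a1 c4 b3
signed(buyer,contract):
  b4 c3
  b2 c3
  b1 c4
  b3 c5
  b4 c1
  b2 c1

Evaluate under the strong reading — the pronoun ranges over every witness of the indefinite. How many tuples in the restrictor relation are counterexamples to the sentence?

"him" takes "a buyer" as antecedent and "it" takes "a contract"; both are donkey pronouns co-varying with the restrictor.
Strong reading: for every (a,c,b) with drafted(a,c,b), signed(b,c).
Restrictor triples: (a1,c2,b1)→signed(b1,c2) ✗  (a1,c2,b3)→signed(b3,c2) ✗  (a1,c4,b3)→signed(b3,c4) ✗  (a2,c1,b2)→signed(b2,c1) ✓  (a3,c5,b2)→signed(b2,c5) ✗  (a4,c5,b2)→signed(b2,c5) ✗
Counterexamples (restrictor triples failing the scope): 5.

5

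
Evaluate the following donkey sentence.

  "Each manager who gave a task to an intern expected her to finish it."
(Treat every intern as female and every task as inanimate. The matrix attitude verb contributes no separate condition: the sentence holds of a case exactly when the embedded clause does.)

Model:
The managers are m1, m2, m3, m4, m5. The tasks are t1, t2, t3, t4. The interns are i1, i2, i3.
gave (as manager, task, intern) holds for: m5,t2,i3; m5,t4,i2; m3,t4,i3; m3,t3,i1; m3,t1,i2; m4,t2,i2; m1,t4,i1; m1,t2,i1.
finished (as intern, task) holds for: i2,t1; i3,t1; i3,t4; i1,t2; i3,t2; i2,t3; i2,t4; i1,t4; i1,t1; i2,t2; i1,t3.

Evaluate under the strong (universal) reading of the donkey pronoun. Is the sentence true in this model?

"her" takes "an intern" as antecedent and "it" takes "a task"; both are donkey pronouns co-varying with the restrictor.
Strong reading: for every (m,t,i) with gave(m,t,i), finished(i,t).
Restrictor triples: (m1,t2,i1)→finished(i1,t2) ✓  (m1,t4,i1)→finished(i1,t4) ✓  (m3,t1,i2)→finished(i2,t1) ✓  (m3,t3,i1)→finished(i1,t3) ✓  (m3,t4,i3)→finished(i3,t4) ✓  (m4,t2,i2)→finished(i2,t2) ✓  (m5,t2,i3)→finished(i3,t2) ✓  (m5,t4,i2)→finished(i2,t4) ✓
Every restrictor triple satisfies the scope.

True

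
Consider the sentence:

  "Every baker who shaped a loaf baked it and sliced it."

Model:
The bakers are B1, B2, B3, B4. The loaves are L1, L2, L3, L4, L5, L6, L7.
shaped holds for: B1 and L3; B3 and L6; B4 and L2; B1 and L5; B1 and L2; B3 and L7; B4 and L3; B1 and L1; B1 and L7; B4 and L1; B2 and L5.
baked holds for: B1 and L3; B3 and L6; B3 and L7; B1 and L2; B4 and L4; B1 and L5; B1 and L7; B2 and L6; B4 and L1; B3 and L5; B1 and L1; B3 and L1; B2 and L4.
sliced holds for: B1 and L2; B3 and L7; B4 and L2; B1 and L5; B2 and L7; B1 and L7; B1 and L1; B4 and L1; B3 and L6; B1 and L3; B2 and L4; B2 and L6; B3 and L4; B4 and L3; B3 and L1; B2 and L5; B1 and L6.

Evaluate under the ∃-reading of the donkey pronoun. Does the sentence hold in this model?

"it" takes "a loaf" as antecedent — a donkey pronoun bound across the clause boundary.
Weak reading: every baker b with some shaped-loaf has at least one shaped-loaf l such that baked(b,l) ∧ sliced(b,l).
Per baker: B1:✓  B2:✗  B3:✓  B4:✓
B2 has no witness among its shaped-loaves.

False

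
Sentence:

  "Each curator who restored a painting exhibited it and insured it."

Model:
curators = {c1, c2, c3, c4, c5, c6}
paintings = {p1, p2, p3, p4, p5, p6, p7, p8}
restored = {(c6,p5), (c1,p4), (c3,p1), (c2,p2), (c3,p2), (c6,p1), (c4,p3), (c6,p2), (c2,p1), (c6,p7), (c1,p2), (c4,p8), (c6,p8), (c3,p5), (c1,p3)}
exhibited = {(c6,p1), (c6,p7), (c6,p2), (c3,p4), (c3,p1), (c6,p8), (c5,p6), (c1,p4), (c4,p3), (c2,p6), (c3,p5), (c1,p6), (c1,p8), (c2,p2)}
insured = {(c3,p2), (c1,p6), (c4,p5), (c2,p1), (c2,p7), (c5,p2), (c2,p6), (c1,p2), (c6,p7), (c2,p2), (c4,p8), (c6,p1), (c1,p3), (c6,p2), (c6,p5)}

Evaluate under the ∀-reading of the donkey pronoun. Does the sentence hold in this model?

False

"it" takes "a painting" as antecedent — a donkey pronoun bound across the clause boundary.
Strong reading: for every (c,p) with restored(c,p), exhibited(c,p) ∧ insured(c,p).
Restrictor pairs: (c1,p2) ✗  (c1,p3) ✗  (c1,p4) ✗  (c2,p1) ✗  (c2,p2) ✓  (c3,p1) ✗  (c3,p2) ✗  (c3,p5) ✗  (c4,p3) ✗  (c4,p8) ✗  (c6,p1) ✓  (c6,p2) ✓  (c6,p5) ✗  (c6,p7) ✓  (c6,p8) ✗
Counterexample: (c1,p2) is in restored but fails the scope.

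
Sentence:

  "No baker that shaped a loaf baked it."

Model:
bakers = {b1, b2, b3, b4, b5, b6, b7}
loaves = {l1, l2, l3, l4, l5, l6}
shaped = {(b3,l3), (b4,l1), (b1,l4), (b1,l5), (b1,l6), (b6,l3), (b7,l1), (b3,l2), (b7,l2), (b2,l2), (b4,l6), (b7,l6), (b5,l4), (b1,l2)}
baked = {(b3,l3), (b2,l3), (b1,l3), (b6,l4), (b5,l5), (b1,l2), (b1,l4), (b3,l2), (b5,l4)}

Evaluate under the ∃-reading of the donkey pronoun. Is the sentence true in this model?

False

"it" takes "a loaf" as antecedent — a donkey pronoun bound across the clause boundary.
Truth condition: for no (b,l) with shaped(b,l) does baked(b,l) hold.
Restrictor pairs — does the scope hold? (b1,l2):holds  (b1,l4):holds  (b1,l5):fails  (b1,l6):fails  (b2,l2):fails  (b3,l2):holds  (b3,l3):holds  (b4,l1):fails  (b4,l6):fails  (b5,l4):holds  (b6,l3):fails  (b7,l1):fails  (b7,l2):fails  (b7,l6):fails
Scope holds for 5 pair(s), so the sentence is false.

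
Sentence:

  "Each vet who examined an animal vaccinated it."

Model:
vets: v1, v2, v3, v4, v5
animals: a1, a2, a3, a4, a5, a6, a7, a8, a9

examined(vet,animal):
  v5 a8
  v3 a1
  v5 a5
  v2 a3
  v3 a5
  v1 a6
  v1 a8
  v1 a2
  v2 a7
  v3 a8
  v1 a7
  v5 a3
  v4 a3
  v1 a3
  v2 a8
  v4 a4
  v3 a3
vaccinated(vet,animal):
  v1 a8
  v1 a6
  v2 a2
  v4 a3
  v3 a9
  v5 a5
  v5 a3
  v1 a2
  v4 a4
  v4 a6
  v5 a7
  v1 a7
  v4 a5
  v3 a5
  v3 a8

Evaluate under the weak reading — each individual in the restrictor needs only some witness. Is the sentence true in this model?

"it" takes "an animal" as antecedent — a donkey pronoun bound across the clause boundary.
Weak reading: every vet v with some examined-animal has at least one examined-animal a such that vaccinated(v,a).
Per vet: v1:✓  v2:✗  v3:✓  v4:✓  v5:✓
v2 has no witness among its examined-animals.

False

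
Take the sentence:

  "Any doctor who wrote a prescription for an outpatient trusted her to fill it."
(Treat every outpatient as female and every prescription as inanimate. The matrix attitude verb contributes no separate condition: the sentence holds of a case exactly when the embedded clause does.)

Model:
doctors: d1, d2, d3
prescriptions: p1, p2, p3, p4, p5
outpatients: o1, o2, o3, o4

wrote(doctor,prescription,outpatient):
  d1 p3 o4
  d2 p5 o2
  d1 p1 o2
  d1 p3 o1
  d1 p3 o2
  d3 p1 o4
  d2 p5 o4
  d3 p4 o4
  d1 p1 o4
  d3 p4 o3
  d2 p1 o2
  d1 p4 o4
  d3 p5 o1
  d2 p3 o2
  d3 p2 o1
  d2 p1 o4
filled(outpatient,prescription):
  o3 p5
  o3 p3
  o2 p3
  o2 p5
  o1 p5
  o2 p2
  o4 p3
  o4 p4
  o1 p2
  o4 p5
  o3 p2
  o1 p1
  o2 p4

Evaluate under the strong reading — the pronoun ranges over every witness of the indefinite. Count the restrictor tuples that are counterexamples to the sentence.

7

"her" takes "an outpatient" as antecedent and "it" takes "a prescription"; both are donkey pronouns co-varying with the restrictor.
Strong reading: for every (d,p,o) with wrote(d,p,o), filled(o,p).
Restrictor triples: (d1,p1,o2)→filled(o2,p1) ✗  (d1,p1,o4)→filled(o4,p1) ✗  (d1,p3,o1)→filled(o1,p3) ✗  (d1,p3,o2)→filled(o2,p3) ✓  (d1,p3,o4)→filled(o4,p3) ✓  (d1,p4,o4)→filled(o4,p4) ✓  (d2,p1,o2)→filled(o2,p1) ✗  (d2,p1,o4)→filled(o4,p1) ✗  (d2,p3,o2)→filled(o2,p3) ✓  (d2,p5,o2)→filled(o2,p5) ✓  (d2,p5,o4)→filled(o4,p5) ✓  (d3,p1,o4)→filled(o4,p1) ✗  (d3,p2,o1)→filled(o1,p2) ✓  (d3,p4,o3)→filled(o3,p4) ✗  (d3,p4,o4)→filled(o4,p4) ✓  (d3,p5,o1)→filled(o1,p5) ✓
Counterexamples (restrictor triples failing the scope): 7.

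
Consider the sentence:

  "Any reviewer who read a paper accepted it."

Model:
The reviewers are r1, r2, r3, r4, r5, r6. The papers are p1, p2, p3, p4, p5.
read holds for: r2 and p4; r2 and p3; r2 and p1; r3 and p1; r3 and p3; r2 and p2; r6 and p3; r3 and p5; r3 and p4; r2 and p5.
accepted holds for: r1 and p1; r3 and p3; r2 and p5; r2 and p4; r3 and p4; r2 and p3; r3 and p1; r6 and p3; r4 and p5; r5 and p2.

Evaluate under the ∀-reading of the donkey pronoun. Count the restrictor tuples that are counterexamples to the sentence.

3

"it" takes "a paper" as antecedent — a donkey pronoun bound across the clause boundary.
Strong reading: for every (r,p) with read(r,p), accepted(r,p).
Restrictor pairs: (r2,p1) ✗  (r2,p2) ✗  (r2,p3) ✓  (r2,p4) ✓  (r2,p5) ✓  (r3,p1) ✓  (r3,p3) ✓  (r3,p4) ✓  (r3,p5) ✗  (r6,p3) ✓
Counterexamples (restrictor pairs failing the scope): 3.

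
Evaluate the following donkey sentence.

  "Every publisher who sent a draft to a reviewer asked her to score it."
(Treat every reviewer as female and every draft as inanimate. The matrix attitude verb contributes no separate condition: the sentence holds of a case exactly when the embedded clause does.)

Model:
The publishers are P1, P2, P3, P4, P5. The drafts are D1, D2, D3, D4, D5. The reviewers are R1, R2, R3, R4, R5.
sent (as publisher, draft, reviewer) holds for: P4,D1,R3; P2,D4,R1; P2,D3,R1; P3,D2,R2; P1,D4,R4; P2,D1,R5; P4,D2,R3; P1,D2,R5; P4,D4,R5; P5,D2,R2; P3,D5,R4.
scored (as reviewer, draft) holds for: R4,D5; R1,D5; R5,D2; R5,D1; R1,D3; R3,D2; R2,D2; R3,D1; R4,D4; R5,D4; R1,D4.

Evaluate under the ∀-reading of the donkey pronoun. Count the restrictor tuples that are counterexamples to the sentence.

0

"her" takes "a reviewer" as antecedent and "it" takes "a draft"; both are donkey pronouns co-varying with the restrictor.
Strong reading: for every (p,d,r) with sent(p,d,r), scored(r,d).
Restrictor triples: (P1,D2,R5)→scored(R5,D2) ✓  (P1,D4,R4)→scored(R4,D4) ✓  (P2,D1,R5)→scored(R5,D1) ✓  (P2,D3,R1)→scored(R1,D3) ✓  (P2,D4,R1)→scored(R1,D4) ✓  (P3,D2,R2)→scored(R2,D2) ✓  (P3,D5,R4)→scored(R4,D5) ✓  (P4,D1,R3)→scored(R3,D1) ✓  (P4,D2,R3)→scored(R3,D2) ✓  (P4,D4,R5)→scored(R5,D4) ✓  (P5,D2,R2)→scored(R2,D2) ✓
Counterexamples (restrictor triples failing the scope): 0.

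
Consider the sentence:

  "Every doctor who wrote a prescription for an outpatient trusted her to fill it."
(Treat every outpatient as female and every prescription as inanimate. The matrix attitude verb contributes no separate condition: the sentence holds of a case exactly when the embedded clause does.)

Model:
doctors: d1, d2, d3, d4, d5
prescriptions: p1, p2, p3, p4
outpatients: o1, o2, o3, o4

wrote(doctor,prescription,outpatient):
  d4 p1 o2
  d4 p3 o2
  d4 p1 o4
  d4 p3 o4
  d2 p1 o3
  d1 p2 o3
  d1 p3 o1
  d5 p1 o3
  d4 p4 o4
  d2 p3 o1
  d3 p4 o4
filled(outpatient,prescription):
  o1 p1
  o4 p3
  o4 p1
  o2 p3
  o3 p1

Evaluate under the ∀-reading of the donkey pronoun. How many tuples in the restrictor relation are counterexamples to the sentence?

6

"her" takes "an outpatient" as antecedent and "it" takes "a prescription"; both are donkey pronouns co-varying with the restrictor.
Strong reading: for every (d,p,o) with wrote(d,p,o), filled(o,p).
Restrictor triples: (d1,p2,o3)→filled(o3,p2) ✗  (d1,p3,o1)→filled(o1,p3) ✗  (d2,p1,o3)→filled(o3,p1) ✓  (d2,p3,o1)→filled(o1,p3) ✗  (d3,p4,o4)→filled(o4,p4) ✗  (d4,p1,o2)→filled(o2,p1) ✗  (d4,p1,o4)→filled(o4,p1) ✓  (d4,p3,o2)→filled(o2,p3) ✓  (d4,p3,o4)→filled(o4,p3) ✓  (d4,p4,o4)→filled(o4,p4) ✗  (d5,p1,o3)→filled(o3,p1) ✓
Counterexamples (restrictor triples failing the scope): 6.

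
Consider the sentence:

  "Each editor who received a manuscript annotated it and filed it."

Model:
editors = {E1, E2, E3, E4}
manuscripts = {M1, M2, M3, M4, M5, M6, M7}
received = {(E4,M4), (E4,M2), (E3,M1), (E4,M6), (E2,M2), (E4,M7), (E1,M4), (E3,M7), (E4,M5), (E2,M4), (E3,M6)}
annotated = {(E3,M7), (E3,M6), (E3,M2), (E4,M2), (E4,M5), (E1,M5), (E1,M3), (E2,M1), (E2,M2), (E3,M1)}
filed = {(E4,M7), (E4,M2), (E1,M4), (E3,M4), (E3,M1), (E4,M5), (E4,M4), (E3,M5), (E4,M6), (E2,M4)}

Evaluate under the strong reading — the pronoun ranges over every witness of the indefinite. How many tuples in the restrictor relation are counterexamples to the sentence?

8

"it" takes "a manuscript" as antecedent — a donkey pronoun bound across the clause boundary.
Strong reading: for every (e,m) with received(e,m), annotated(e,m) ∧ filed(e,m).
Restrictor pairs: (E1,M4) ✗  (E2,M2) ✗  (E2,M4) ✗  (E3,M1) ✓  (E3,M6) ✗  (E3,M7) ✗  (E4,M2) ✓  (E4,M4) ✗  (E4,M5) ✓  (E4,M6) ✗  (E4,M7) ✗
Counterexamples (restrictor pairs failing the scope): 8.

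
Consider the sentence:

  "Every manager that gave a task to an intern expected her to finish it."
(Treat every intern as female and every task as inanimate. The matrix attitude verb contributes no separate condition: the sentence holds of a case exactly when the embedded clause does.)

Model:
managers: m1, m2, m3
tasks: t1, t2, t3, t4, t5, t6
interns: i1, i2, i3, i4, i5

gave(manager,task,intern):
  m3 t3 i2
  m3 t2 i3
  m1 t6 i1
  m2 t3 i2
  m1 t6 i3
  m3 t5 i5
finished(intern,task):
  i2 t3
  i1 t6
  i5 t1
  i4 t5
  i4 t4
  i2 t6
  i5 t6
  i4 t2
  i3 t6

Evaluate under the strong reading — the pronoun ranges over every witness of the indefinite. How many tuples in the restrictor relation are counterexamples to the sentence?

2

"her" takes "an intern" as antecedent and "it" takes "a task"; both are donkey pronouns co-varying with the restrictor.
Strong reading: for every (m,t,i) with gave(m,t,i), finished(i,t).
Restrictor triples: (m1,t6,i1)→finished(i1,t6) ✓  (m1,t6,i3)→finished(i3,t6) ✓  (m2,t3,i2)→finished(i2,t3) ✓  (m3,t2,i3)→finished(i3,t2) ✗  (m3,t3,i2)→finished(i2,t3) ✓  (m3,t5,i5)→finished(i5,t5) ✗
Counterexamples (restrictor triples failing the scope): 2.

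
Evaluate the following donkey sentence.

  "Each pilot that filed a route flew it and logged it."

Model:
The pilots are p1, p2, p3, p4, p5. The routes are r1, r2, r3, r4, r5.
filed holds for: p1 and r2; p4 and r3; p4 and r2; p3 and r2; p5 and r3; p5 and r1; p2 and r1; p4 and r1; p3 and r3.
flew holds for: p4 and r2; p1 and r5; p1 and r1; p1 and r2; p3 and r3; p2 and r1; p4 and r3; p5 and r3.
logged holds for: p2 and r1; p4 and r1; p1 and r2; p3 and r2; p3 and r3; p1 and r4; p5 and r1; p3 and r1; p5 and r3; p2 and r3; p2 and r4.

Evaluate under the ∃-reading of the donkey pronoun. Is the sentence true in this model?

"it" takes "a route" as antecedent — a donkey pronoun bound across the clause boundary.
Weak reading: every pilot p with some filed-route has at least one filed-route r such that flew(p,r) ∧ logged(p,r).
Per pilot: p1:✓  p2:✓  p3:✓  p4:✗  p5:✓
p4 has no witness among its filed-routes.

False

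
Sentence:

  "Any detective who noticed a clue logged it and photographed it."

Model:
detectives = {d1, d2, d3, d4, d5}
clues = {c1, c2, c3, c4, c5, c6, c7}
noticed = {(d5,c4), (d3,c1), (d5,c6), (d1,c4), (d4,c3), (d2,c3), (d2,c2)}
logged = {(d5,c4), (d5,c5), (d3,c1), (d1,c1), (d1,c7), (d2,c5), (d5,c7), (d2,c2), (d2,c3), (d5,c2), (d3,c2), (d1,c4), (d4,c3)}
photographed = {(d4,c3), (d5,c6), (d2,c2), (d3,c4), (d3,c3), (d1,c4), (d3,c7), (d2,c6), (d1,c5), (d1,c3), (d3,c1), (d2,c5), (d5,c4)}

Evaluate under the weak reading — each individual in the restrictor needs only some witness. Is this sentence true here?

True

"it" takes "a clue" as antecedent — a donkey pronoun bound across the clause boundary.
Weak reading: every detective d with some noticed-clue has at least one noticed-clue c such that logged(d,c) ∧ photographed(d,c).
Per detective: d1:✓  d2:✓  d3:✓  d4:✓  d5:✓
Every detective in the restrictor has a witness.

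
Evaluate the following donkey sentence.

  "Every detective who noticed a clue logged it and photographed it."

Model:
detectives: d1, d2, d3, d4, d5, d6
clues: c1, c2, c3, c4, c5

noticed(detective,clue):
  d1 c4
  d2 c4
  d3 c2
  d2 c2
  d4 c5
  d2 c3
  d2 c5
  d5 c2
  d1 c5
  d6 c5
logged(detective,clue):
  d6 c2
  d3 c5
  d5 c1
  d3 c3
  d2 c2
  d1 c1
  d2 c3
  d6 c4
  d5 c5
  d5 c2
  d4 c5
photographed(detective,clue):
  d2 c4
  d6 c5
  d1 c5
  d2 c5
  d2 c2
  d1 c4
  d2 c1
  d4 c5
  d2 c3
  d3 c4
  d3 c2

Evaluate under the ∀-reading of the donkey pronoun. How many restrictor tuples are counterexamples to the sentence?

"it" takes "a clue" as antecedent — a donkey pronoun bound across the clause boundary.
Strong reading: for every (d,c) with noticed(d,c), logged(d,c) ∧ photographed(d,c).
Restrictor pairs: (d1,c4) ✗  (d1,c5) ✗  (d2,c2) ✓  (d2,c3) ✓  (d2,c4) ✗  (d2,c5) ✗  (d3,c2) ✗  (d4,c5) ✓  (d5,c2) ✗  (d6,c5) ✗
Counterexamples (restrictor pairs failing the scope): 7.

7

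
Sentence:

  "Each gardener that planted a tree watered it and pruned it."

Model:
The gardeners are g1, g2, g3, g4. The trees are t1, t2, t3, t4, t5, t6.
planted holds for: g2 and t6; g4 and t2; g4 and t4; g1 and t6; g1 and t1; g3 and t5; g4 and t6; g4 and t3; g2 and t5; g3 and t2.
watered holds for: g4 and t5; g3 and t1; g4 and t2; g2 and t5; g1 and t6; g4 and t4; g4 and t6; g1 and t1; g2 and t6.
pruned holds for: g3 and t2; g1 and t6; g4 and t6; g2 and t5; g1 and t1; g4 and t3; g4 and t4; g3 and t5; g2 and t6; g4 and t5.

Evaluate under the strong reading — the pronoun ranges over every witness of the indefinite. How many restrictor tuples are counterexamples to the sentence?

"it" takes "a tree" as antecedent — a donkey pronoun bound across the clause boundary.
Strong reading: for every (g,t) with planted(g,t), watered(g,t) ∧ pruned(g,t).
Restrictor pairs: (g1,t1) ✓  (g1,t6) ✓  (g2,t5) ✓  (g2,t6) ✓  (g3,t2) ✗  (g3,t5) ✗  (g4,t2) ✗  (g4,t3) ✗  (g4,t4) ✓  (g4,t6) ✓
Counterexamples (restrictor pairs failing the scope): 4.

4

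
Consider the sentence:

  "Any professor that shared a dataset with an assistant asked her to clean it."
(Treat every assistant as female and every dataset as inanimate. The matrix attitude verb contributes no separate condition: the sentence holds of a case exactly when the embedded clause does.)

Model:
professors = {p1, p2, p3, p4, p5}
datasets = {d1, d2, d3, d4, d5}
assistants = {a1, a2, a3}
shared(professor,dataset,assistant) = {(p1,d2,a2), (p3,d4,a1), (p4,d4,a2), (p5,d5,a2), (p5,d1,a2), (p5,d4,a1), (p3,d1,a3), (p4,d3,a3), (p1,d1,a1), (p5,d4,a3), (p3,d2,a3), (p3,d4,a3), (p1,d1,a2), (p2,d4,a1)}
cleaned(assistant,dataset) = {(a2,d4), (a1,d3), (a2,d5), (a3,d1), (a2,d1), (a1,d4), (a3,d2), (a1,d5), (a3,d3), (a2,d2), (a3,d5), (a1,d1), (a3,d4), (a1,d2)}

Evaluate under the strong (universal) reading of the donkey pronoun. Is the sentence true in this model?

"her" takes "an assistant" as antecedent and "it" takes "a dataset"; both are donkey pronouns co-varying with the restrictor.
Strong reading: for every (p,d,a) with shared(p,d,a), cleaned(a,d).
Restrictor triples: (p1,d1,a1)→cleaned(a1,d1) ✓  (p1,d1,a2)→cleaned(a2,d1) ✓  (p1,d2,a2)→cleaned(a2,d2) ✓  (p2,d4,a1)→cleaned(a1,d4) ✓  (p3,d1,a3)→cleaned(a3,d1) ✓  (p3,d2,a3)→cleaned(a3,d2) ✓  (p3,d4,a1)→cleaned(a1,d4) ✓  (p3,d4,a3)→cleaned(a3,d4) ✓  (p4,d3,a3)→cleaned(a3,d3) ✓  (p4,d4,a2)→cleaned(a2,d4) ✓  (p5,d1,a2)→cleaned(a2,d1) ✓  (p5,d4,a1)→cleaned(a1,d4) ✓  (p5,d4,a3)→cleaned(a3,d4) ✓  (p5,d5,a2)→cleaned(a2,d5) ✓
Every restrictor triple satisfies the scope.

True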